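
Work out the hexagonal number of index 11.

11·(2·11 − 1) = 11·21 = 231.

231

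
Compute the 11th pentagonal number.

The 11th pentagonal number is n(3n−1)/2 with n = 11.
11·(3·11 − 1)/2 = 11·32/2 = 11·16 = 176.

176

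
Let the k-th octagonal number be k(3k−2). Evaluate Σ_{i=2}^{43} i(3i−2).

80409

Σ i(3i−2) = 3Σi² − 2Σi over i = 2..43.
Σi = 946 − 1 = 945 and Σi² = 27434 − 1 = 27433.
3·27433 − 2·945 = 80409.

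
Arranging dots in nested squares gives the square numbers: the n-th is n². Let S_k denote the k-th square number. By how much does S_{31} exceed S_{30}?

n² − (n−1)² = 2n − 1, so 31² − 30² = 2·31 − 1 = 61.

61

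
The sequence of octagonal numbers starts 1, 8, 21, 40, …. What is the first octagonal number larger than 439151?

439301

Solve n(3n−2) > 439151 for integer n.
The largest n with value ≤ 439151 is 382 (since 437008 ≤ 439151 < 439301), so the first above is n = 383, value 439301.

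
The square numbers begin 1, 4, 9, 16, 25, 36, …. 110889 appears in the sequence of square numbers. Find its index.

We need n² = 110889, so n = √110889 = 333.

333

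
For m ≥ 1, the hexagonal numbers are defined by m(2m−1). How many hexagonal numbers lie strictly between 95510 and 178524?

81

The n-th hexagonal number is n(2n−1).
Smallest index with value > 95510: n = 219 (giving 95703).
Largest index with value < 178524: n = 299 (giving 178503).
Indices 219 through 299: 81 terms.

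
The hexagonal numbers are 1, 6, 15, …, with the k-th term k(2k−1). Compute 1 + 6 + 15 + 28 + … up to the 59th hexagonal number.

Σ i(2i−1) = 2Σi² − Σi over i = 1..59.
Σi = 1770 and Σi² = 70210.
2·70210 − 1·1770 = 138650.

138650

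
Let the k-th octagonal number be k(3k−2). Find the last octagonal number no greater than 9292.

8965

Solve n(3n−2) ≤ 9292 for integer n.
n = 55 gives 8965 ≤ 9292, while n = 56 gives 9296 > 9292; so the answer is 8965.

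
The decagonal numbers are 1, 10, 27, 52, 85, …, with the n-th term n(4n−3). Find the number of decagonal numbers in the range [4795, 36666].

62

The n-th decagonal number is n(4n−3).
Smallest index with value ≥ 4795: n = 35 (giving 4795).
Largest index with value ≤ 36666: n = 96 (giving 36576).
Indices 35 through 96: 62 terms.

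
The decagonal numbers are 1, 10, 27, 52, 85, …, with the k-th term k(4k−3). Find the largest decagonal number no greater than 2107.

2047

Solve n(4n−3) ≤ 2107 for integer n.
n = 23 gives 2047 ≤ 2107, while n = 24 gives 2232 > 2107; so the answer is 2047.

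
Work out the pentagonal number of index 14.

The 14th pentagonal number is n(3n−1)/2 with n = 14.
14·(3·14 − 1)/2 = 14·41/2 = 287.

287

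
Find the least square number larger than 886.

900

Solve n² > 886 for integer n.
The largest n with value ≤ 886 is 29 (since 841 ≤ 886 < 900), so the first above is n = 30, value 900.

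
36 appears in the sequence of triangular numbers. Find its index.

Set n(n+1)/2 = 36, giving n² + n − 72 = 0.
So n = (-1 + 17) / 2 = 16/2 = 8.

8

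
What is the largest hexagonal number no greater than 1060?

Solve n(2n−1) ≤ 1060 for integer n.
n = 23 gives 1035 ≤ 1060, while n = 24 gives 1128 > 1060; so the answer is 1035.

1035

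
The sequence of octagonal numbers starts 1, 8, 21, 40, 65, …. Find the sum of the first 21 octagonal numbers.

Σ i(3i−2) = 3Σi² − 2Σi over i = 1..21.
Σi = 231 and Σi² = 3311.
3·3311 − 2·231 = 9471.

9471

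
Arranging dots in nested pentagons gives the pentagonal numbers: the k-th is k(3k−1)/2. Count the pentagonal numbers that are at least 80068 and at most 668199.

The n-th pentagonal number is n(3n−1)/2.
Smallest index with value ≥ 80068: n = 232 (giving 80620).
Largest index with value ≤ 668199: n = 667 (giving 667000).
Indices 232 through 667: 436 terms.

436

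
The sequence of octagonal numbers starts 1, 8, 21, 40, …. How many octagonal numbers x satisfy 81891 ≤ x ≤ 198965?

92

The n-th octagonal number is n(3n−2).
Smallest index with value ≥ 81891: n = 166 (giving 82336).
Largest index with value ≤ 198965: n = 257 (giving 197633).
Indices 166 through 257: 92 terms.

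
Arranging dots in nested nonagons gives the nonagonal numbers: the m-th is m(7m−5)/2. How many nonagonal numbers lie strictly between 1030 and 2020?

The n-th nonagonal number is n(7n−5)/2.
Smallest index with value > 1030: n = 18 (giving 1089).
Largest index with value < 2020: n = 24 (giving 1956).
Indices 18 through 24: 7 terms.

7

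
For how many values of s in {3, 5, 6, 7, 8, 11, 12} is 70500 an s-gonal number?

s = 3: P(3, 375) = 70500. ✓
s = 5: P(5, 216) = 69876 and P(5, 217) = 70525; 70500 is not s-gonal.
s = 6: P(6, 188) = 70500. ✓
s = 7: P(7, 168) = 70308 and P(7, 169) = 71149; 70500 is not s-gonal.
s = 8: P(8, 153) = 69921 and P(8, 154) = 70840; 70500 is not s-gonal.
s = 11: P(11, 125) = 69875 and P(11, 126) = 71001; 70500 is not s-gonal.
s = 12: P(12, 119) = 70329 and P(12, 120) = 71520; 70500 is not s-gonal.
Hits: s ∈ {3, 6} → 2.

2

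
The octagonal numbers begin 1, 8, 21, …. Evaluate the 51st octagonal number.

7701

51·(3·51 − 2) = 51·151 = 7701.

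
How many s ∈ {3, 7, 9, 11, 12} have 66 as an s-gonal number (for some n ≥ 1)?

s = 3: P(3, 11) = 66. ✓
s = 7: P(7, 5) = 55 and P(7, 6) = 81; 66 is not s-gonal.
s = 9: P(9, 4) = 46 and P(9, 5) = 75; 66 is not s-gonal.
s = 11: P(11, 4) = 58 and P(11, 5) = 95; 66 is not s-gonal.
s = 12: P(12, 4) = 64 and P(12, 5) = 105; 66 is not s-gonal.
Hits: s ∈ {3} → 1.

1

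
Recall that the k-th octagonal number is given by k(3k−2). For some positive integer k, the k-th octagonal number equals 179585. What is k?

245

Set n(3n−2) = 179585, giving 3n² − 2n − 179585 = 0.
So n = (2 + 1468) / 6 = 1470/6 = 245.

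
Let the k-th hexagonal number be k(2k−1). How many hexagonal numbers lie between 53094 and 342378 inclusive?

251

The n-th hexagonal number is n(2n−1).
Smallest index with value ≥ 53094: n = 164 (giving 53628).
Largest index with value ≤ 342378: n = 414 (giving 342378).
Indices 164 through 414: 251 terms.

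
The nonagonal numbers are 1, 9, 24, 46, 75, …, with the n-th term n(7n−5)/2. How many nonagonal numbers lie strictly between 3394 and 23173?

The n-th nonagonal number is n(7n−5)/2.
Smallest index with value > 3394: n = 32 (giving 3504).
Largest index with value < 23173: n = 81 (giving 22761).
Indices 32 through 81: 50 terms.

50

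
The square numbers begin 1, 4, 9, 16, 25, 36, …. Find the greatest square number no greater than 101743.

Solve n² ≤ 101743 for integer n.
n = 318 gives 101124 ≤ 101743, while n = 319 gives 101761 > 101743; so the answer is 101124.

101124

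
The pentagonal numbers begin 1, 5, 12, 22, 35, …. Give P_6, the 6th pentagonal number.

The 6th pentagonal number is n(3n−1)/2 with n = 6.
6·(3·6 − 1)/2 = 6·17/2 = 51.

51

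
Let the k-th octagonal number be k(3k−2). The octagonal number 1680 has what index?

Set n(3n−2) = 1680, giving 3n² − 2n − 1680 = 0.
So n = (2 + 142) / 6 = 144/6 = 24.

24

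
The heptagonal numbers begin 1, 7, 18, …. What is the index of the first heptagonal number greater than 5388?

Solve n(5n−3)/2 > 5388 for integer n.
The largest n with value ≤ 5388 is 46 (since 5221 ≤ 5388 < 5452), so the first above is n = 47, value 5452.

47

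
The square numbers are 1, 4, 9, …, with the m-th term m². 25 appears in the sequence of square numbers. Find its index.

5

We need n² = 25, so n = √25 = 5.
Check: 5² = 25. ✓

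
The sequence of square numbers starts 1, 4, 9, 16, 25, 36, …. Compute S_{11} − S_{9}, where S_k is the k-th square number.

40

11² = 121 and 9² = 81.
Difference: 121 − 81 = 40.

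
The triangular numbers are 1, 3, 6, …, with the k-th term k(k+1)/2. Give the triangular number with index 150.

11325

150·151/2 = 22650/2 = 11325.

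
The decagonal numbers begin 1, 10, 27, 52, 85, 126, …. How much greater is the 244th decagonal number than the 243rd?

Consecutive decagonal numbers differ by 8n − 7: here 8·244 − 7 = 1945.

1945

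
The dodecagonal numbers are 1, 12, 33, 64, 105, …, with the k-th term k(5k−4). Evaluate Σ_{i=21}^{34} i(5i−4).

52535

Σ i(5i−4) = 5Σi² − 4Σi over i = 21..34.
Σi = 595 − 210 = 385 and Σi² = 13685 − 2870 = 10815.
5·10815 − 4·385 = 52535.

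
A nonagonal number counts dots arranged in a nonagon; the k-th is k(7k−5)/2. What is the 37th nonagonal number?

4699

37·(7·37 − 5)/2 = 37·254/2 = 37·127 = 4699.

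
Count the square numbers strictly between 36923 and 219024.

275

The n-th square number is n².
Smallest index with value > 36923: n = 193 (giving 37249).
Largest index with value < 219024: n = 467 (giving 218089).
Indices 193 through 467: 275 terms.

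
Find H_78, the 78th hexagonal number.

The 78th hexagonal number is n(2n−1) with n = 78.
78·(2·78 − 1) = 78·155 = 12090.

12090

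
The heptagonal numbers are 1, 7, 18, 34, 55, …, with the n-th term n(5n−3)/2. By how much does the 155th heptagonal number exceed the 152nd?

2298

155·(5·155 − 3)/2 = 59830 and 152·(5·152 − 3)/2 = 57532.
Difference: 59830 − 57532 = 2298.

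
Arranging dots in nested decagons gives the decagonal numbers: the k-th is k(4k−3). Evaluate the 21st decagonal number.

The 21st decagonal number is n(4n−3) with n = 21.
21·(4·21 − 3) = 21·81 = 1701.

1701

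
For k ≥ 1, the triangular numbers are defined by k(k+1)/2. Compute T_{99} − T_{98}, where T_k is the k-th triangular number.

Consecutive triangular numbers differ by n: T_{99} − T_{98} = 99.

99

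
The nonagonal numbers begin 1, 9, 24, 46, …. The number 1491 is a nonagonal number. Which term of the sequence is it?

Set n(7n−5)/2 = 1491, giving 7n² − 5n − 2982 = 0.
The discriminant is 25 + 56·1491 = 83521, and √83521 = 289.
So n = (5 + 289) / 14 = 294/14 = 21.

21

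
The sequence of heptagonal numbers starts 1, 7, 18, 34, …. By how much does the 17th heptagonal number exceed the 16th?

Consecutive heptagonal numbers differ by 5n − 4: here 5·17 − 4 = 81.

81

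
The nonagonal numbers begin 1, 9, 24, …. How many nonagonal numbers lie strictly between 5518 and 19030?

34

The n-th nonagonal number is n(7n−5)/2.
Smallest index with value > 5518: n = 41 (giving 5781).
Largest index with value < 19030: n = 74 (giving 18981).
Indices 41 through 74: 34 terms.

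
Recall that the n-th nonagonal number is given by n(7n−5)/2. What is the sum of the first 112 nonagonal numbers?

1645280

Σ i(7i−5)/2 = (7Σi² − 5Σi) / 2 over i = 1..112.
Σi = 6328 and Σi² = 474600.
(7·474600 − 5·6328) / 2 = 3290560/2 = 1645280.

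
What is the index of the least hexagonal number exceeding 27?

4

Solve n(2n−1) > 27 for integer n.
The largest n with value ≤ 27 is 3 (since 15 ≤ 27 < 28), so the first above is n = 4, value 28.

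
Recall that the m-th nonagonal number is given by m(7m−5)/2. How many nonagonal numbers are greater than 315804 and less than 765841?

The n-th nonagonal number is n(7n−5)/2.
Smallest index with value > 315804: n = 301 (giving 316351).
Largest index with value < 765841: n = 468 (giving 765414).
Indices 301 through 468: 168 terms.

168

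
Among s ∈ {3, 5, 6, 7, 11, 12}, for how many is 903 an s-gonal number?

s = 3: P(3, 42) = 903. ✓
s = 5: P(5, 24) = 852 and P(5, 25) = 925; 903 is not s-gonal.
s = 6: P(6, 21) = 861 and P(6, 22) = 946; 903 is not s-gonal.
s = 7: P(7, 19) = 874 and P(7, 20) = 970; 903 is not s-gonal.
s = 11: P(11, 14) = 833 and P(11, 15) = 960; 903 is not s-gonal.
s = 12: P(12, 13) = 793 and P(12, 14) = 924; 903 is not s-gonal.
Hits: s ∈ {3} → 1.

1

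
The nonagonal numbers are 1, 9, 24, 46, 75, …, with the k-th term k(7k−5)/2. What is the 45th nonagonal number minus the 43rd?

45·(7·45 − 5)/2 = 6975 and 43·(7·43 − 5)/2 = 6364.
Difference: 6975 − 6364 = 611.

611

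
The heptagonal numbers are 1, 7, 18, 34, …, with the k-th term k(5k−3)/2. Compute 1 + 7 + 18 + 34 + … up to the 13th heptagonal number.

Σ i(5i−3)/2 = (5Σi² − 3Σi) / 2 over i = 1..13.
Σi = 91 and Σi² = 819.
(5·819 − 3·91) / 2 = 3822/2 = 1911.

1911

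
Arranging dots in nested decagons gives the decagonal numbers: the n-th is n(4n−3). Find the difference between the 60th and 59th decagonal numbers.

473

Consecutive decagonal numbers differ by 8n − 7: here 8·60 − 7 = 473.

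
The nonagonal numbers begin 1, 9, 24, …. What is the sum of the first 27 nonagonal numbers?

Σ i(7i−5)/2 = (7Σi² − 5Σi) / 2 over i = 1..27.
Σi = 378 and Σi² = 6930.
(7·6930 − 5·378) / 2 = 46620/2 = 23310.

23310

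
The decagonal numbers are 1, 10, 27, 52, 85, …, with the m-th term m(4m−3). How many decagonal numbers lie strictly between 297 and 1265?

9

The n-th decagonal number is n(4n−3).
Smallest index with value > 297: n = 10 (giving 370).
Largest index with value < 1265: n = 18 (giving 1242).
Indices 10 through 18: 9 terms.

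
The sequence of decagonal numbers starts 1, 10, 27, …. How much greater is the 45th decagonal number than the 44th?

353

Consecutive decagonal numbers differ by 8n − 7: here 8·45 − 7 = 353.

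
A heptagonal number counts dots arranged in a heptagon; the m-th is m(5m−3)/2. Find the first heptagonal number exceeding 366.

Solve n(5n−3)/2 > 366 for integer n.
The largest n with value ≤ 366 is 12 (since 342 ≤ 366 < 403), so the first above is n = 13, value 403.

403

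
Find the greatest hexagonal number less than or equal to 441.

Solve n(2n−1) ≤ 441 for integer n.
n = 15 gives 435 ≤ 441, while n = 16 gives 496 > 441; so the answer is 435.

435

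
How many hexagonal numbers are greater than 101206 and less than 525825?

287

The n-th hexagonal number is n(2n−1).
Smallest index with value > 101206: n = 226 (giving 101926).
Largest index with value < 525825: n = 512 (giving 523776).
Indices 226 through 512: 287 terms.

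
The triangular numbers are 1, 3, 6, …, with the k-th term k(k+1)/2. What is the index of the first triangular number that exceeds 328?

26

Solve n(n+1)/2 > 328 for integer n.
The largest n with value ≤ 328 is 25 (since 325 ≤ 328 < 351), so the first above is n = 26, value 351.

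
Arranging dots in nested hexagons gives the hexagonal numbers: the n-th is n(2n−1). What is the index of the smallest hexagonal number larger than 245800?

Solve n(2n−1) > 245800 for integer n.
The largest n with value ≤ 245800 is 350 (since 244650 ≤ 245800 < 246051), so the first above is n = 351, value 246051.

351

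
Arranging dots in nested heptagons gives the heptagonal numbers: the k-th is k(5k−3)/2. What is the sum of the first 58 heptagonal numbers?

164256

Σ i(5i−3)/2 = (5Σi² − 3Σi) / 2 over i = 1..58.
Σi = 1711 and Σi² = 66729.
(5·66729 − 3·1711) / 2 = 328512/2 = 164256.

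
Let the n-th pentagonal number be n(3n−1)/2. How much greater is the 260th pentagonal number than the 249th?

260·(3·260 − 1)/2 = 101270 and 249·(3·249 − 1)/2 = 92877.
Difference: 101270 − 92877 = 8393.

8393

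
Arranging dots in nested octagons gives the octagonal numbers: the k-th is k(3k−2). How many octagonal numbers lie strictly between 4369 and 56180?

The n-th octagonal number is n(3n−2).
Smallest index with value > 4369: n = 39 (giving 4485).
Largest index with value < 56180: n = 137 (giving 56033).
Indices 39 through 137: 99 terms.

99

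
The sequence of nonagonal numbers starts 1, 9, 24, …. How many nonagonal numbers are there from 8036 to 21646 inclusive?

31

The n-th nonagonal number is n(7n−5)/2.
Smallest index with value ≥ 8036: n = 49 (giving 8281).
Largest index with value ≤ 21646: n = 79 (giving 21646).
Indices 49 through 79: 31 terms.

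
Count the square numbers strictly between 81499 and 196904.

The n-th square number is n².
Smallest index with value > 81499: n = 286 (giving 81796).
Largest index with value < 196904: n = 443 (giving 196249).
Indices 286 through 443: 158 terms.

158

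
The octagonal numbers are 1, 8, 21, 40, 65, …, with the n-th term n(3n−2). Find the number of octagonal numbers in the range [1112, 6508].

The n-th octagonal number is n(3n−2).
Smallest index with value ≥ 1112: n = 20 (giving 1160).
Largest index with value ≤ 6508: n = 46 (giving 6256).
Indices 20 through 46: 27 terms.

27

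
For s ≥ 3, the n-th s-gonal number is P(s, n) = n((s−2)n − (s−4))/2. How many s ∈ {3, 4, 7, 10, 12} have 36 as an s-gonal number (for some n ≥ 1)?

s = 3: P(3, 8) = 36. ✓
s = 4: P(4, 6) = 36. ✓
s = 7: P(7, 4) = 34 and P(7, 5) = 55; 36 is not s-gonal.
s = 10: P(10, 3) = 27 and P(10, 4) = 52; 36 is not s-gonal.
s = 12: P(12, 3) = 33 and P(12, 4) = 64; 36 is not s-gonal.
Hits: s ∈ {3, 4} → 2.

2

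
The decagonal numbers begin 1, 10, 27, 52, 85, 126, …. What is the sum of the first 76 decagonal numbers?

588126

Σ i(4i−3) = 4Σi² − 3Σi over i = 1..76.
Σi = 2926 and Σi² = 149226.
4·149226 − 3·2926 = 588126.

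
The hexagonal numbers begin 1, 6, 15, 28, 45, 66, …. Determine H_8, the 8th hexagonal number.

120

The 8th hexagonal number is n(2n−1) with n = 8.
8·(2·8 − 1) = 8·15 = 120.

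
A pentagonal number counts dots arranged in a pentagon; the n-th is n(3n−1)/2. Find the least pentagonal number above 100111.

Solve n(3n−1)/2 > 100111 for integer n.
The largest n with value ≤ 100111 is 258 (since 99717 ≤ 100111 < 100492), so the first above is n = 259, value 100492.

100492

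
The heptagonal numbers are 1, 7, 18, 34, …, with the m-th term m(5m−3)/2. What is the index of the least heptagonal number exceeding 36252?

Solve n(5n−3)/2 > 36252 for integer n.
The largest n with value ≤ 36252 is 120 (since 35820 ≤ 36252 < 36421), so the first above is n = 121, value 36421.

121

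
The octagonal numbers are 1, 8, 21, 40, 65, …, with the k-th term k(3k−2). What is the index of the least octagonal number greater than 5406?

Solve n(3n−2) > 5406 for integer n.
The largest n with value ≤ 5406 is 42 (since 5208 ≤ 5406 < 5461), so the first above is n = 43, value 5461.

43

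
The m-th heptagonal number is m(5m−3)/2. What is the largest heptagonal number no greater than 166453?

Solve n(5n−3)/2 ≤ 166453 for integer n.
n = 258 gives 166023 ≤ 166453, while n = 259 gives 167314 > 166453; so the answer is 166023.

166023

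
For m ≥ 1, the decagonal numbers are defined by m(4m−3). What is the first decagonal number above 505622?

505876

Solve n(4n−3) > 505622 for integer n.
The largest n with value ≤ 505622 is 355 (since 503035 ≤ 505622 < 505876), so the first above is n = 356, value 505876.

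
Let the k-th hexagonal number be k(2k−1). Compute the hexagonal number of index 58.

6670

The 58th hexagonal number is n(2n−1) with n = 58.
58·(2·58 − 1) = 58·115 = 6670.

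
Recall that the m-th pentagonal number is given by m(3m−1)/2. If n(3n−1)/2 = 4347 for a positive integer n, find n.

54

Set n(3n−1)/2 = 4347, giving 3n² − n − 8694 = 0.
The discriminant is 1 + 24·4347 = 104329, and √104329 = 323.
So n = (1 + 323) / 6 = 324/6 = 54.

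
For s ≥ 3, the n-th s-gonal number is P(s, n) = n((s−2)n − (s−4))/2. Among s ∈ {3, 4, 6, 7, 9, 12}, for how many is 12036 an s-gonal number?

1

s = 3: P(3, 154) = 11935 and P(3, 155) = 12090; 12036 is not s-gonal.
s = 4: P(4, 109) = 11881 and P(4, 110) = 12100; 12036 is not s-gonal.
s = 6: P(6, 77) = 11781 and P(6, 78) = 12090; 12036 is not s-gonal.
s = 7: P(7, 69) = 11799 and P(7, 70) = 12145; 12036 is not s-gonal.
s = 9: P(9, 59) = 12036. ✓
s = 12: P(12, 49) = 11809 and P(12, 50) = 12300; 12036 is not s-gonal.
Hits: s ∈ {9} → 1.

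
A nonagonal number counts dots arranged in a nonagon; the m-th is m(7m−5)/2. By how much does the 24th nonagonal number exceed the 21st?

465

24·(7·24 − 5)/2 = 1956 and 21·(7·21 − 5)/2 = 1491.
Difference: 1956 − 1491 = 465.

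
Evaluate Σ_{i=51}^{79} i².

Σ_{i=51}^{79} i² = 167480 − 42925 = 124555.

124555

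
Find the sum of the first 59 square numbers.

70210

Σ_{i=1}^{59} i² = 59·60·119/6 = 70210.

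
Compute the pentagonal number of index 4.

22

The 4th pentagonal number is n(3n−1)/2 with n = 4.
4·(3·4 − 1)/2 = 4·11/2 = 22.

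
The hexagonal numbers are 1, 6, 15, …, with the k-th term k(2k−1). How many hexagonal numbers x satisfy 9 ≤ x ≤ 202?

The n-th hexagonal number is n(2n−1).
Smallest index with value ≥ 9: n = 3 (giving 15).
Largest index with value ≤ 202: n = 10 (giving 190).
Indices 3 through 10: 8 terms.

8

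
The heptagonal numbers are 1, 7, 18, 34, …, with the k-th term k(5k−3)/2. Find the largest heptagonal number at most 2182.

Solve n(5n−3)/2 ≤ 2182 for integer n.
n = 29 gives 2059 ≤ 2182, while n = 30 gives 2205 > 2182; so the answer is 2059.

2059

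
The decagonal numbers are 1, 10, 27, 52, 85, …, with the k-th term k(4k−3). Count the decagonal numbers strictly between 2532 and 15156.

36

The n-th decagonal number is n(4n−3).
Smallest index with value > 2532: n = 26 (giving 2626).
Largest index with value < 15156: n = 61 (giving 14701).
Indices 26 through 61: 36 terms.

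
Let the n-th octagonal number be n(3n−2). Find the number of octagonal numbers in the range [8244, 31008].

The n-th octagonal number is n(3n−2).
Smallest index with value ≥ 8244: n = 53 (giving 8321).
Largest index with value ≤ 31008: n = 102 (giving 31008).
Indices 53 through 102: 50 terms.

50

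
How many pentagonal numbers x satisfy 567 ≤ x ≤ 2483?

21

The n-th pentagonal number is n(3n−1)/2.
Smallest index with value ≥ 567: n = 20 (giving 590).
Largest index with value ≤ 2483: n = 40 (giving 2380).
Indices 20 through 40: 21 terms.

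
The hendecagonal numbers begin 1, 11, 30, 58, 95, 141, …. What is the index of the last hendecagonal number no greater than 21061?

68

Solve n(9n−7)/2 ≤ 21061 for integer n.
n = 68 gives 20570 ≤ 21061, while n = 69 gives 21183 > 21061; so the answer is index 68.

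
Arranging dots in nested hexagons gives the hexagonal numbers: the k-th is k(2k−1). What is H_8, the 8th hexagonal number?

8·(2·8 − 1) = 8·15 = 120.

120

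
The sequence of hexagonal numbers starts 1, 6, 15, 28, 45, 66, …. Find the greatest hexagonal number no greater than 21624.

Solve n(2n−1) ≤ 21624 for integer n.
n = 104 gives 21528 ≤ 21624, while n = 105 gives 21945 > 21624; so the answer is 21528.

21528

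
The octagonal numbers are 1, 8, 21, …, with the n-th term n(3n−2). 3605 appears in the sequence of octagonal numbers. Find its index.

Set n(3n−2) = 3605, giving 3n² − 2n − 3605 = 0.
The discriminant is 4 + 12·3605 = 43264, and √43264 = 208.
So n = (2 + 208) / 6 = 210/6 = 35.
Check: 35·(3·35 − 2) = 3605. ✓

35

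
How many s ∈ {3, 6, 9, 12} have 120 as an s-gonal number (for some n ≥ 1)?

2

s = 3: P(3, 15) = 120. ✓
s = 6: P(6, 8) = 120. ✓
s = 9: P(9, 6) = 111 and P(9, 7) = 154; 120 is not s-gonal.
s = 12: P(12, 5) = 105 and P(12, 6) = 156; 120 is not s-gonal.
Hits: s ∈ {3, 6} → 2.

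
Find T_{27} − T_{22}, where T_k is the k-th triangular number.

27·28/2 = 378 and 22·23/2 = 253.
Difference: 378 − 253 = 125.

125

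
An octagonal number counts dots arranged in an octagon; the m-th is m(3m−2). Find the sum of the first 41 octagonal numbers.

69741

Σ i(3i−2) = 3Σi² − 2Σi over i = 1..41.
Σi = 861 and Σi² = 23821.
3·23821 − 2·861 = 69741.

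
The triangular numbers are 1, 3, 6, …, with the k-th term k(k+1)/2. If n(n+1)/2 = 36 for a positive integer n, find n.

8

Set n(n+1)/2 = 36, giving n² + n − 72 = 0.
The discriminant is 1 + 8·36 = 289, and √289 = 17.
So n = (-1 + 17) / 2 = 16/2 = 8.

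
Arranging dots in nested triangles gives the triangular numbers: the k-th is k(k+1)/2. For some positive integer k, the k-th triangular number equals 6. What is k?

Set n(n+1)/2 = 6, giving n² + n − 12 = 0.
The discriminant is 1 + 8·6 = 49, and √49 = 7.
So n = (-1 + 7) / 2 = 6/2 = 3.
Check: 3·4/2 = 6. ✓

3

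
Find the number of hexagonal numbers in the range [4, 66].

5

The n-th hexagonal number is n(2n−1).
Smallest index with value ≥ 4: n = 2 (giving 6).
Largest index with value ≤ 66: n = 6 (giving 66).
Indices 2 through 6: 5 terms.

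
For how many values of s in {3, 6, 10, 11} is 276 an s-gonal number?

2

s = 3: P(3, 23) = 276. ✓
s = 6: P(6, 12) = 276. ✓
s = 10: P(10, 8) = 232 and P(10, 9) = 297; 276 is not s-gonal.
s = 11: P(11, 8) = 260 and P(11, 9) = 333; 276 is not s-gonal.
Hits: s ∈ {3, 6} → 2.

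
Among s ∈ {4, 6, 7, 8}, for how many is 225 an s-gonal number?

s = 4: P(4, 15) = 225. ✓
s = 6: P(6, 10) = 190 and P(6, 11) = 231; 225 is not s-gonal.
s = 7: P(7, 9) = 189 and P(7, 10) = 235; 225 is not s-gonal.
s = 8: P(8, 9) = 225. ✓
Hits: s ∈ {4, 8} → 2.

2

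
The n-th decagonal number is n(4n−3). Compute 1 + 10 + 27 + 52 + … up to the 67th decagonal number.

Σ i(4i−3) = 4Σi² − 3Σi over i = 1..67.
Σi = 2278 and Σi² = 102510.
4·102510 − 3·2278 = 403206.

403206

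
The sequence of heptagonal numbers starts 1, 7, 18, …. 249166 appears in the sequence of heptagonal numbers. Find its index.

Set n(5n−3)/2 = 249166, giving 5n² − 3n − 498332 = 0.
The discriminant is 9 + 40·249166 = 9966649, and √9966649 = 3157.
So n = (3 + 3157) / 10 = 3160/10 = 316.

316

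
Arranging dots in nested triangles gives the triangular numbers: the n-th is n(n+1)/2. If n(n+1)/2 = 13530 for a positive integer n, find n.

Set n(n+1)/2 = 13530, giving n² + n − 27060 = 0.
The discriminant is 1 + 8·13530 = 108241, and √108241 = 329.
So n = (-1 + 329) / 2 = 328/2 = 164.

164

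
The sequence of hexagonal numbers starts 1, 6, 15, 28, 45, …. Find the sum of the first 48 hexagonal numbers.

74872

Σ i(2i−1) = 2Σi² − Σi over i = 1..48.
Σi = 1176 and Σi² = 38024.
2·38024 − 1·1176 = 74872.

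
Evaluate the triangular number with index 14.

The 14th triangular number is n(n+1)/2 with n = 14.
14·15/2 = 210/2 = 105.

105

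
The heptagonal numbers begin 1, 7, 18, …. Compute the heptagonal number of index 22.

1177

22·(5·22 − 3)/2 = 22·107/2 = 1177.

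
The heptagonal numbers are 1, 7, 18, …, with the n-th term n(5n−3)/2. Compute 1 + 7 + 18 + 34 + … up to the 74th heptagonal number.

Σ i(5i−3)/2 = (5Σi² − 3Σi) / 2 over i = 1..74.
Σi = 2775 and Σi² = 137825.
(5·137825 − 3·2775) / 2 = 680800/2 = 340400.

340400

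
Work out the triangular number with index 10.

55

The 10th triangular number is n(n+1)/2 with n = 10.
10·11/2 = 110/2 = 55.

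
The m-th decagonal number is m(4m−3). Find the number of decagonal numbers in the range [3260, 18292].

The n-th decagonal number is n(4n−3).
Smallest index with value ≥ 3260: n = 29 (giving 3277).
Largest index with value ≤ 18292: n = 68 (giving 18292).
Indices 29 through 68: 40 terms.

40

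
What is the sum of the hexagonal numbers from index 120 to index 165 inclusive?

Σ i(2i−1) = 2Σi² − Σi over i = 120..165.
Σi = 13695 − 7140 = 6555 and Σi² = 1511015 − 568820 = 942195.
2·942195 − 1·6555 = 1877835.

1877835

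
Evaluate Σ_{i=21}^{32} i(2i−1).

Σ i(2i−1) = 2Σi² − Σi over i = 21..32.
Σi = 528 − 210 = 318 and Σi² = 11440 − 2870 = 8570.
2·8570 − 1·318 = 16822.

16822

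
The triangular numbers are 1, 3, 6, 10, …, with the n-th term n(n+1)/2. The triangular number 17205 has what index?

Set n(n+1)/2 = 17205, giving n² + n − 34410 = 0.
The discriminant is 1 + 8·17205 = 137641, and √137641 = 371.
So n = (-1 + 371) / 2 = 370/2 = 185.
Check: 185·186/2 = 17205. ✓

185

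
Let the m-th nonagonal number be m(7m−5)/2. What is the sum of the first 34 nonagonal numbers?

Σ i(7i−5)/2 = (7Σi² − 5Σi) / 2 over i = 1..34.
Σi = 595 and Σi² = 13685.
(7·13685 − 5·595) / 2 = 92820/2 = 46410.

46410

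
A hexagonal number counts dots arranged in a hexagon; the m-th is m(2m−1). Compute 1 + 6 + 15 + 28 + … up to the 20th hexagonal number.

Σ i(2i−1) = 2Σi² − Σi over i = 1..20.
Σi = 210 and Σi² = 2870.
2·2870 − 1·210 = 5530.

5530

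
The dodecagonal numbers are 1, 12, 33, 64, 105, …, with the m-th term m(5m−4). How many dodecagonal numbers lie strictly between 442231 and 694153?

75

The n-th dodecagonal number is n(5n−4).
Smallest index with value > 442231: n = 298 (giving 442828).
Largest index with value < 694153: n = 372 (giving 690432).
Indices 298 through 372: 75 terms.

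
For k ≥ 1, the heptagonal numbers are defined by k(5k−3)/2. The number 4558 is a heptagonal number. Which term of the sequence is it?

Set n(5n−3)/2 = 4558, giving 5n² − 3n − 9116 = 0.
The discriminant is 9 + 40·4558 = 182329, and √182329 = 427.
So n = (3 + 427) / 10 = 430/10 = 43.

43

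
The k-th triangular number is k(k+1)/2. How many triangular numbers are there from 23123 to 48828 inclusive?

The n-th triangular number is n(n+1)/2.
Smallest index with value ≥ 23123: n = 215 (giving 23220).
Largest index with value ≤ 48828: n = 312 (giving 48828).
Indices 215 through 312: 98 terms.

98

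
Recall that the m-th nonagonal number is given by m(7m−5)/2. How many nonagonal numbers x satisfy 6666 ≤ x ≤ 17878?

28

The n-th nonagonal number is n(7n−5)/2.
Smallest index with value ≥ 6666: n = 44 (giving 6666).
Largest index with value ≤ 17878: n = 71 (giving 17466).
Indices 44 through 71: 28 terms.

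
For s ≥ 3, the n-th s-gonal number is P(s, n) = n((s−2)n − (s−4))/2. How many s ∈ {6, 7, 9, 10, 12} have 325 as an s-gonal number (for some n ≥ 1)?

s = 6: P(6, 13) = 325. ✓
s = 7: P(7, 11) = 286 and P(7, 12) = 342; 325 is not s-gonal.
s = 9: P(9, 10) = 325. ✓
s = 10: P(10, 9) = 297 and P(10, 10) = 370; 325 is not s-gonal.
s = 12: P(12, 8) = 288 and P(12, 9) = 369; 325 is not s-gonal.
Hits: s ∈ {6, 9} → 2.

2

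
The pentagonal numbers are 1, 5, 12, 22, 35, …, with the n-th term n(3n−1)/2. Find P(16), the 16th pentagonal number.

The 16th pentagonal number is n(3n−1)/2 with n = 16.
16·(3·16 − 1)/2 = 16·47/2 = 376.

376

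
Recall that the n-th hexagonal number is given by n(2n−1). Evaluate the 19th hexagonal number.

The 19th hexagonal number is n(2n−1) with n = 19.
19·(2·19 − 1) = 19·37 = 703.

703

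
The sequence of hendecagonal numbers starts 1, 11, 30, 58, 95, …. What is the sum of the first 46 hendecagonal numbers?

147016

Σ i(9i−7)/2 = (9Σi² − 7Σi) / 2 over i = 1..46.
Σi = 1081 and Σi² = 33511.
(9·33511 − 7·1081) / 2 = 294032/2 = 147016.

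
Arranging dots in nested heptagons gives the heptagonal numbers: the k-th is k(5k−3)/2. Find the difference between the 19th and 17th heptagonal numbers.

177

19·(5·19 − 3)/2 = 874 and 17·(5·17 − 3)/2 = 697.
Difference: 874 − 697 = 177.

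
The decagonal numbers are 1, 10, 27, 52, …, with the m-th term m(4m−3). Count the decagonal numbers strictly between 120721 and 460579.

The n-th decagonal number is n(4n−3).
Smallest index with value > 120721: n = 175 (giving 121975).
Largest index with value < 460579: n = 339 (giving 458667).
Indices 175 through 339: 165 terms.

165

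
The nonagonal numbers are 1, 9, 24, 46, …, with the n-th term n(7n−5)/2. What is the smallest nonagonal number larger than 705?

750

Solve n(7n−5)/2 > 705 for integer n.
The largest n with value ≤ 705 is 14 (since 651 ≤ 705 < 750), so the first above is n = 15, value 750.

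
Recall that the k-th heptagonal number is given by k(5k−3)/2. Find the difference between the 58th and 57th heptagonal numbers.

286

Consecutive heptagonal numbers differ by 5n − 4: here 5·58 − 4 = 286.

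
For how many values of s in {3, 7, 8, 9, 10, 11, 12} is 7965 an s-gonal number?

1

s = 3: P(3, 125) = 7875 and P(3, 126) = 8001; 7965 is not s-gonal.
s = 7: P(7, 56) = 7756 and P(7, 57) = 8037; 7965 is not s-gonal.
s = 8: P(8, 51) = 7701 and P(8, 52) = 8008; 7965 is not s-gonal.
s = 9: P(9, 48) = 7944 and P(9, 49) = 8281; 7965 is not s-gonal.
s = 10: P(10, 45) = 7965. ✓
s = 11: P(11, 42) = 7791 and P(11, 43) = 8170; 7965 is not s-gonal.
s = 12: P(12, 40) = 7840 and P(12, 41) = 8241; 7965 is not s-gonal.
Hits: s ∈ {10} → 1.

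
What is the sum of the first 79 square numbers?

167480

Σ_{i=1}^{79} i² = 79·80·159/6 = 167480.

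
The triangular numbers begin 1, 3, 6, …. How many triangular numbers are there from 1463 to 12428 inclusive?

104

The n-th triangular number is n(n+1)/2.
Smallest index with value ≥ 1463: n = 54 (giving 1485).
Largest index with value ≤ 12428: n = 157 (giving 12403).
Indices 54 through 157: 104 terms.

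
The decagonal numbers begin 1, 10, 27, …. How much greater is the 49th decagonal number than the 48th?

Consecutive decagonal numbers differ by 8n − 7: here 8·49 − 7 = 385.

385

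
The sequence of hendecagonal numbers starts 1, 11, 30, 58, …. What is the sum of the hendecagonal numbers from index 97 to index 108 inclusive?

563676

Σ i(9i−7)/2 = (9Σi² − 7Σi) / 2 over i = 97..108.
Σi = 5886 − 4656 = 1230 and Σi² = 425754 − 299536 = 126218.
(9·126218 − 7·1230) / 2 = 1127352/2 = 563676.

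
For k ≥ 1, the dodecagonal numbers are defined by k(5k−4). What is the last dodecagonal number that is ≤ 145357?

143820

Solve n(5n−4) ≤ 145357 for integer n.
n = 170 gives 143820 ≤ 145357, while n = 171 gives 145521 > 145357; so the answer is 143820.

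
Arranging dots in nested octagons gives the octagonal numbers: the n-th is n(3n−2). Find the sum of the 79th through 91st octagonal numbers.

280111

Σ i(3i−2) = 3Σi² − 2Σi over i = 79..91.
Σi = 4186 − 3081 = 1105 and Σi² = 255346 − 161239 = 94107.
3·94107 − 2·1105 = 280111.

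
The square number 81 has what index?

We need n² = 81, so n = √81 = 9.

9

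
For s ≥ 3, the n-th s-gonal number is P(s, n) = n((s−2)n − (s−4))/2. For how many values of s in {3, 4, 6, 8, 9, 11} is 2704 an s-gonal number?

s = 3: P(3, 73) = 2701 and P(3, 74) = 2775; 2704 is not s-gonal.
s = 4: P(4, 52) = 2704. ✓
s = 6: P(6, 37) = 2701 and P(6, 38) = 2850; 2704 is not s-gonal.
s = 8: P(8, 30) = 2640 and P(8, 31) = 2821; 2704 is not s-gonal.
s = 9: P(9, 28) = 2674 and P(9, 29) = 2871; 2704 is not s-gonal.
s = 11: P(11, 24) = 2508 and P(11, 25) = 2725; 2704 is not s-gonal.
Hits: s ∈ {4} → 1.

1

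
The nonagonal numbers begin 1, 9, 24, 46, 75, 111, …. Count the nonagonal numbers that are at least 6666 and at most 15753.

24

The n-th nonagonal number is n(7n−5)/2.
Smallest index with value ≥ 6666: n = 44 (giving 6666).
Largest index with value ≤ 15753: n = 67 (giving 15544).
Indices 44 through 67: 24 terms.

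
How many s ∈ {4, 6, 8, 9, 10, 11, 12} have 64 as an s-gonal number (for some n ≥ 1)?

s = 4: P(4, 8) = 64. ✓
s = 6: P(6, 5) = 45 and P(6, 6) = 66; 64 is not s-gonal.
s = 8: P(8, 4) = 40 and P(8, 5) = 65; 64 is not s-gonal.
s = 9: P(9, 4) = 46 and P(9, 5) = 75; 64 is not s-gonal.
s = 10: P(10, 4) = 52 and P(10, 5) = 85; 64 is not s-gonal.
s = 11: P(11, 4) = 58 and P(11, 5) = 95; 64 is not s-gonal.
s = 12: P(12, 4) = 64. ✓
Hits: s ∈ {4, 12} → 2.

2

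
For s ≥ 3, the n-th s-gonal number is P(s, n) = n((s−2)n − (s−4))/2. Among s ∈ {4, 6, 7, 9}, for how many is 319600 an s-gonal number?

1

s = 4: P(4, 565) = 319225 and P(4, 566) = 320356; 319600 is not s-gonal.
s = 6: P(6, 400) = 319600. ✓
s = 7: P(7, 357) = 318087 and P(7, 358) = 319873; 319600 is not s-gonal.
s = 9: P(9, 302) = 318459 and P(9, 303) = 320574; 319600 is not s-gonal.
Hits: s ∈ {6} → 1.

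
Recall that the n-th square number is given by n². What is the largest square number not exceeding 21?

16

Solve n² ≤ 21 for integer n.
n = 4 gives 16 ≤ 21, while n = 5 gives 25 > 21; so the answer is 16.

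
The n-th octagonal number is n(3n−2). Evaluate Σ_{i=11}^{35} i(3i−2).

Σ i(3i−2) = 3Σi² − 2Σi over i = 11..35.
Σi = 630 − 55 = 575 and Σi² = 14910 − 385 = 14525.
3·14525 − 2·575 = 42425.

42425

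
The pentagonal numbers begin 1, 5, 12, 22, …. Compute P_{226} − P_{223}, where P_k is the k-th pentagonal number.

2019

226·(3·226 − 1)/2 = 76501 and 223·(3·223 − 1)/2 = 74482.
Difference: 76501 − 74482 = 2019.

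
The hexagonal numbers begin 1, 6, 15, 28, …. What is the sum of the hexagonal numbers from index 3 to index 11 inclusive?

Σ i(2i−1) = 2Σi² − Σi over i = 3..11.
Σi = 66 − 3 = 63 and Σi² = 506 − 5 = 501.
2·501 − 1·63 = 939.

939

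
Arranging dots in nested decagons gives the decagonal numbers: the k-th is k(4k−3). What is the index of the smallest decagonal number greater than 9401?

49

Solve n(4n−3) > 9401 for integer n.
The largest n with value ≤ 9401 is 48 (since 9072 ≤ 9401 < 9457), so the first above is n = 49, value 9457.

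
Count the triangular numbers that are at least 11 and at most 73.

7

The n-th triangular number is n(n+1)/2.
Smallest index with value ≥ 11: n = 5 (giving 15).
Largest index with value ≤ 73: n = 11 (giving 66).
Indices 5 through 11: 7 terms.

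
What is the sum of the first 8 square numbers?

204

Σ_{i=1}^{8} i² = 8·9·17/6 = 204.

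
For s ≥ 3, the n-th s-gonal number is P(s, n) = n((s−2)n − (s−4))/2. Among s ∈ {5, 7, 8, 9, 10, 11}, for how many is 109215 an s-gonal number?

1

s = 5: P(5, 270) = 109215. ✓
s = 7: P(7, 209) = 108889 and P(7, 210) = 109935; 109215 is not s-gonal.
s = 8: P(8, 191) = 109061 and P(8, 192) = 110208; 109215 is not s-gonal.
s = 9: P(9, 177) = 109209 and P(9, 178) = 110449; 109215 is not s-gonal.
s = 10: P(10, 165) = 108405 and P(10, 166) = 109726; 109215 is not s-gonal.
s = 11: P(11, 156) = 108966 and P(11, 157) = 110371; 109215 is not s-gonal.
Hits: s ∈ {5} → 1.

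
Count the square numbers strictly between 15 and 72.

The n-th square number is n².
Smallest index with value > 15: n = 4 (giving 16).
Largest index with value < 72: n = 8 (giving 64).
Indices 4 through 8: 5 terms.

5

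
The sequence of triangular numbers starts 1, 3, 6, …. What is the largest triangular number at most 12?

10

Solve n(n+1)/2 ≤ 12 for integer n.
n = 4 gives 10 ≤ 12, while n = 5 gives 15 > 12; so the answer is 10.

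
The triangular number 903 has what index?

42

Set n(n+1)/2 = 903, giving n² + n − 1806 = 0.
The discriminant is 1 + 8·903 = 7225, and √7225 = 85.
So n = (-1 + 85) / 2 = 84/2 = 42.
Check: 42·43/2 = 903. ✓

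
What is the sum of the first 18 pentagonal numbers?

Σ i(3i−1)/2 = (3Σi² − Σi) / 2 over i = 1..18.
Σi = 171 and Σi² = 2109.
(3·2109 − 1·171) / 2 = 6156/2 = 3078.

3078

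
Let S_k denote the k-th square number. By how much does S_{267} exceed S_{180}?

267² = 71289 and 180² = 32400.
Difference: 71289 − 32400 = 38889.

38889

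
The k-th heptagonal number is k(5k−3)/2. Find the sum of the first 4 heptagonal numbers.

Σ i(5i−3)/2 = (5Σi² − 3Σi) / 2 over i = 1..4.
Σi = 10 and Σi² = 30.
(5·30 − 3·10) / 2 = 120/2 = 60.

60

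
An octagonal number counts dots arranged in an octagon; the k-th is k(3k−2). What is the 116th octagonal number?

40136

The 116th octagonal number is n(3n−2) with n = 116.
116·(3·116 − 2) = 116·346 = 40136.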